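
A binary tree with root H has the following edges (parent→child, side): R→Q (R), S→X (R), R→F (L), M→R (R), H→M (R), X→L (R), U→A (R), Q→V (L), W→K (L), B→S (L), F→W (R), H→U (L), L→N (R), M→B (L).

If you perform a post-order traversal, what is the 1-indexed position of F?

10

Post-order visits the left subtree, then the right subtree, then the node.
At H: go left to U.
  At U: no left child.
  At U: go right to A.
    A is a leaf — visit A.
  Visit U.
At H: go right to M.
  At M: go left to B.
    At B: go left to S.
      At S: no left child.
      At S: go right to X.
        At X: no left child.
        At X: go right to L.
          At L: no left child.
          At L: go right to N.
            N is a leaf — visit N.
          Visit L.
        Visit X.
      Visit S.
    At B: no right child.
    Visit B.
  At M: go right to R.
    At R: go left to F.
      At F: no left child.
      At F: go right to W.
        At W: go left to K.
          K is a leaf — visit K.
        At W: no right child.
        Visit W.
      Visit F.
    At R: go right to Q.
      At Q: go left to V.
        V is a leaf — visit V.
      At Q: no right child.
      Visit Q.
    Visit R.
  Visit M.
Visit H.
Full post-order sequence: A, U, N, L, X, S, B, K, W, F, V, Q, R, M, H.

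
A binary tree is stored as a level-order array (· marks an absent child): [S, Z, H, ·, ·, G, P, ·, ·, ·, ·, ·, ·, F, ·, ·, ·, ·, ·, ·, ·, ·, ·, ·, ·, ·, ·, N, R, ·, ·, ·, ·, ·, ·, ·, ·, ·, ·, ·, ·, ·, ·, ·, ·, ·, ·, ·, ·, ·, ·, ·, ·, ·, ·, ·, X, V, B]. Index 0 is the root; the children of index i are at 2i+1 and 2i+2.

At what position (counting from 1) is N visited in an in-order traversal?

5

In-order visits the left subtree, then the node, then the right subtree.
At S: go left to Z.
  Z is a leaf — visit Z.
Visit S.
At S: go right to H.
  At H: go left to G.
    G is a leaf — visit G.
  Visit H.
  At H: go right to P.
    At P: go left to F.
      At F: go left to N.
        At N: no left child.
        Visit N.
        At N: go right to X.
          X is a leaf — visit X.
      Visit F.
      At F: go right to R.
        At R: go left to V.
          V is a leaf — visit V.
        Visit R.
        At R: go right to B.
          B is a leaf — visit B.
    Visit P.
    At P: no right child.
Full in-order sequence: Z, S, G, H, N, X, F, V, R, B, P.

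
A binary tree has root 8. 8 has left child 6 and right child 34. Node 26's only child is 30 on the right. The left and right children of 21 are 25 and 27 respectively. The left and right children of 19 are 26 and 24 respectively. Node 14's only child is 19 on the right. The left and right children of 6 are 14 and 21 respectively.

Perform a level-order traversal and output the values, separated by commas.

Level-order visits nodes level by level from the root, left to right within each level.
Level 0: 8
Level 1: 6, 34
Level 2: 14, 21
Level 3: 19, 25, 27
Level 4: 26, 24
Level 5: 30

8, 6, 34, 14, 21, 19, 25, 27, 26, 24, 30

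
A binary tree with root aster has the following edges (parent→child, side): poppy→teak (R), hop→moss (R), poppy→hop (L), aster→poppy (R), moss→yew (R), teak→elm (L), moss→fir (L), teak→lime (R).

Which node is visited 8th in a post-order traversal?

poppy

Post-order visits the left subtree, then the right subtree, then the node.
At aster: no left child.
At aster: go right to poppy.
  At poppy: go left to hop.
    At hop: no left child.
    At hop: go right to moss.
      At moss: go left to fir.
        fir is a leaf — visit fir.
      At moss: go right to yew.
        yew is a leaf — visit yew.
      Visit moss.
    Visit hop.
  At poppy: go right to teak.
    At teak: go left to elm.
      elm is a leaf — visit elm.
    At teak: go right to lime.
      lime is a leaf — visit lime.
    Visit teak.
  Visit poppy.
Visit aster.
Full post-order sequence: fir, yew, moss, hop, elm, lime, teak, poppy, aster.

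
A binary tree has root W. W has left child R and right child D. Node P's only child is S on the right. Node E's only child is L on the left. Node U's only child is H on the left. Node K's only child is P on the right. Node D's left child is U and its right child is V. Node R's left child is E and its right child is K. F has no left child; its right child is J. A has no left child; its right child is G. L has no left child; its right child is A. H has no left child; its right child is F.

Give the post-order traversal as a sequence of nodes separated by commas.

Post-order visits the left subtree, then the right subtree, then the node.
At W: go left to R.
  At R: go left to E.
    At E: go left to L.
      At L: no left child.
      At L: go right to A.
        At A: no left child.
        At A: go right to G.
          G is a leaf — visit G.
        Visit A.
      Visit L.
    At E: no right child.
    Visit E.
  At R: go right to K.
    At K: no left child.
    At K: go right to P.
      At P: no left child.
      At P: go right to S.
        S is a leaf — visit S.
      Visit P.
    Visit K.
  Visit R.
At W: go right to D.
  At D: go left to U.
    At U: go left to H.
      At H: no left child.
      At H: go right to F.
        At F: no left child.
        At F: go right to J.
          J is a leaf — visit J.
        Visit F.
      Visit H.
    At U: no right child.
    Visit U.
  At D: go right to V.
    V is a leaf — visit V.
  Visit D.
Visit W.

G, A, L, E, S, P, K, R, J, F, H, U, V, D, W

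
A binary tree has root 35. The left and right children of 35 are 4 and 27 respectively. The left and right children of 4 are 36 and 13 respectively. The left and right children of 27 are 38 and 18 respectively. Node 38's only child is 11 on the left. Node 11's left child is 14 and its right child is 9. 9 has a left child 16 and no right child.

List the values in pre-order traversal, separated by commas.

35, 4, 36, 13, 27, 38, 11, 14, 9, 16, 18

Pre-order visits the node, then its left subtree, then its right subtree.
Visit 35.
At 35: go left to 4.
  Visit 4.
  At 4: go left to 36.
    36 is a leaf — visit 36.
  At 4: go right to 13.
    13 is a leaf — visit 13.
At 35: go right to 27.
  Visit 27.
  At 27: go left to 38.
    Visit 38.
    At 38: go left to 11.
      Visit 11.
      At 11: go left to 14.
        14 is a leaf — visit 14.
      At 11: go right to 9.
        Visit 9.
        At 9: go left to 16.
          16 is a leaf — visit 16.
        At 9: no right child.
    At 38: no right child.
  At 27: go right to 18.
    18 is a leaf — visit 18.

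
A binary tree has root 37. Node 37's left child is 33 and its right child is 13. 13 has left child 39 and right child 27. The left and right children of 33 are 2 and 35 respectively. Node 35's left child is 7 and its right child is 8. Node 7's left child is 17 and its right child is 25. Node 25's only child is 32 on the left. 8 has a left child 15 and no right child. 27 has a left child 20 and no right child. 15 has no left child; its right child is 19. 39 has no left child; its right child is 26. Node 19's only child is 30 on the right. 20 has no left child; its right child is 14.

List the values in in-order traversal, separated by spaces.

2 33 17 7 32 25 35 15 19 30 8 37 39 26 13 20 14 27

In-order visits the left subtree, then the node, then the right subtree.
At 37: go left to 33.
  At 33: go left to 2.
    2 is a leaf — visit 2.
  Visit 33.
  At 33: go right to 35.
    At 35: go left to 7.
      At 7: go left to 17.
        17 is a leaf — visit 17.
      Visit 7.
      At 7: go right to 25.
        At 25: go left to 32.
          32 is a leaf — visit 32.
        Visit 25.
        At 25: no right child.
    Visit 35.
    At 35: go right to 8.
      At 8: go left to 15.
        At 15: no left child.
        Visit 15.
        At 15: go right to 19.
          At 19: no left child.
          Visit 19.
          At 19: go right to 30.
            30 is a leaf — visit 30.
      Visit 8.
      At 8: no right child.
Visit 37.
At 37: go right to 13.
  At 13: go left to 39.
    At 39: no left child.
    Visit 39.
    At 39: go right to 26.
      26 is a leaf — visit 26.
  Visit 13.
  At 13: go right to 27.
    At 27: go left to 20.
      At 20: no left child.
      Visit 20.
      At 20: go right to 14.
        14 is a leaf — visit 14.
    Visit 27.
    At 27: no right child.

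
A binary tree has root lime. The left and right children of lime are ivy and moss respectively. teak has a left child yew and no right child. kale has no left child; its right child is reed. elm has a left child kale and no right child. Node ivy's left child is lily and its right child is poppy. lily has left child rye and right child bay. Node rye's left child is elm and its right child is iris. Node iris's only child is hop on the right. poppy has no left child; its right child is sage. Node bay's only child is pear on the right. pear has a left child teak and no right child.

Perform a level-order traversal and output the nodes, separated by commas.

lime, ivy, moss, lily, poppy, rye, bay, sage, elm, iris, pear, kale, hop, teak, reed, yew

Level-order visits nodes level by level from the root, left to right within each level.
Level 0: lime
Level 1: ivy, moss
Level 2: lily, poppy
Level 3: rye, bay, sage
Level 4: elm, iris, pear
Level 5: kale, hop, teak
Level 6: reed, yew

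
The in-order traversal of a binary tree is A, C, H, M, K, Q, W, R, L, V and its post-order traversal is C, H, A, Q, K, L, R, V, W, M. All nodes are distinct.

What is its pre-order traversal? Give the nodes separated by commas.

M, A, H, C, W, K, Q, V, R, L

The last element of post-order is the root; it splits in-order into left and right subtrees.
Root M: left subtree has 3 nodes {A, C, H}, right has 6 {K, Q, W, R, L, V}.
  Root A: left subtree has 0 nodes { }, right has 2 {C, H}.
    Root H: left subtree has 1 node {C}, right has 0 { }.
  Root W: left subtree has 2 nodes {K, Q}, right has 3 {R, L, V}.
    Root K: left subtree has 0 nodes { }, right has 1 {Q}.
    Root V: left subtree has 2 nodes {R, L}, right has 0 { }.
      Root R: left subtree has 0 nodes { }, right has 1 {L}.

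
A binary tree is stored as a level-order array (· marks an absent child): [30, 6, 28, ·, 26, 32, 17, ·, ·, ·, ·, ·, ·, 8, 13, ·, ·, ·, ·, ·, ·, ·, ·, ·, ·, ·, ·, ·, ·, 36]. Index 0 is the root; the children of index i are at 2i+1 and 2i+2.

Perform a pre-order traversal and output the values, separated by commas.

30, 6, 26, 28, 32, 17, 8, 13, 36

Pre-order visits the node, then its left subtree, then its right subtree.
Visit 30.
At 30: go left to 6.
  Visit 6.
  At 6: no left child.
  At 6: go right to 26.
    26 is a leaf — visit 26.
At 30: go right to 28.
  Visit 28.
  At 28: go left to 32.
    32 is a leaf — visit 32.
  At 28: go right to 17.
    Visit 17.
    At 17: go left to 8.
      8 is a leaf — visit 8.
    At 17: go right to 13.
      Visit 13.
      At 13: go left to 36.
        36 is a leaf — visit 36.
      At 13: no right child.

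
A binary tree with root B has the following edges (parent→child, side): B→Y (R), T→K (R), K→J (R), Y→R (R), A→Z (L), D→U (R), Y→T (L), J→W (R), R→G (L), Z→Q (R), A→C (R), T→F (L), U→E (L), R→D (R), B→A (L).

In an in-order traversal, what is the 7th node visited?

T

In-order visits the left subtree, then the node, then the right subtree.
At B: go left to A.
  At A: go left to Z.
    At Z: no left child.
    Visit Z.
    At Z: go right to Q.
      Q is a leaf — visit Q.
  Visit A.
  At A: go right to C.
    C is a leaf — visit C.
Visit B.
At B: go right to Y.
  At Y: go left to T.
    At T: go left to F.
      F is a leaf — visit F.
    Visit T.
    At T: go right to K.
      At K: no left child.
      Visit K.
      At K: go right to J.
        At J: no left child.
        Visit J.
        At J: go right to W.
          W is a leaf — visit W.
  Visit Y.
  At Y: go right to R.
    At R: go left to G.
      G is a leaf — visit G.
    Visit R.
    At R: go right to D.
      At D: no left child.
      Visit D.
      At D: go right to U.
        At U: go left to E.
          E is a leaf — visit E.
        Visit U.
        At U: no right child.
Full in-order sequence: Z, Q, A, C, B, F, T, K, J, W, Y, G, R, D, E, U.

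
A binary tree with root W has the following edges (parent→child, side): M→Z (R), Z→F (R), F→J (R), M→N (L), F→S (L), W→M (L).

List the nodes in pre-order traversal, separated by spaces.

W M N Z F S J

Pre-order visits the node, then its left subtree, then its right subtree.
Visit W.
At W: go left to M.
  Visit M.
  At M: go left to N.
    N is a leaf — visit N.
  At M: go right to Z.
    Visit Z.
    At Z: no left child.
    At Z: go right to F.
      Visit F.
      At F: go left to S.
        S is a leaf — visit S.
      At F: go right to J.
        J is a leaf — visit J.
At W: no right child.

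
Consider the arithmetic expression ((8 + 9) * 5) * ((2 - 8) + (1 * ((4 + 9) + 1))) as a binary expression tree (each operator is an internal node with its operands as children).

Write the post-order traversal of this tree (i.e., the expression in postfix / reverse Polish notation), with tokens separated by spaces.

8 9 + 5 * 2 8 - 1 4 9 + 1 + * + *

Post-order on an expression tree gives postfix notation: for each operator, emit left operand, right operand, then the operator.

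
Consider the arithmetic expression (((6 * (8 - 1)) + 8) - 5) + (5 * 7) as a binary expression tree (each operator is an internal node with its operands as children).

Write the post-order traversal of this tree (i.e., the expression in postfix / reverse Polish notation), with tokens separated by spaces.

6 8 1 - * 8 + 5 - 5 7 * +

Post-order on an expression tree gives postfix notation: for each operator, emit left operand, right operand, then the operator.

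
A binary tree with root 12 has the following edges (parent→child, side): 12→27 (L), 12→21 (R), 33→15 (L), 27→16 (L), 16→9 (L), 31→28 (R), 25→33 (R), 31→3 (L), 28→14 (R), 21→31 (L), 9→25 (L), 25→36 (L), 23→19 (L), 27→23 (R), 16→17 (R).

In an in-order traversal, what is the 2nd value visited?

25

In-order visits the left subtree, then the node, then the right subtree.
At 12: go left to 27.
  At 27: go left to 16.
    At 16: go left to 9.
      At 9: go left to 25.
        At 25: go left to 36.
          36 is a leaf — visit 36.
        Visit 25.
        At 25: go right to 33.
          At 33: go left to 15.
            15 is a leaf — visit 15.
          Visit 33.
          At 33: no right child.
      Visit 9.
      At 9: no right child.
    Visit 16.
    At 16: go right to 17.
      17 is a leaf — visit 17.
  Visit 27.
  At 27: go right to 23.
    At 23: go left to 19.
      19 is a leaf — visit 19.
    Visit 23.
    At 23: no right child.
Visit 12.
At 12: go right to 21.
  At 21: go left to 31.
    At 31: go left to 3.
      3 is a leaf — visit 3.
    Visit 31.
    At 31: go right to 28.
      At 28: no left child.
      Visit 28.
      At 28: go right to 14.
        14 is a leaf — visit 14.
  Visit 21.
  At 21: no right child.
Full in-order sequence: 36, 25, 15, 33, 9, 16, 17, 27, 19, 23, 12, 3, 31, 28, 14, 21.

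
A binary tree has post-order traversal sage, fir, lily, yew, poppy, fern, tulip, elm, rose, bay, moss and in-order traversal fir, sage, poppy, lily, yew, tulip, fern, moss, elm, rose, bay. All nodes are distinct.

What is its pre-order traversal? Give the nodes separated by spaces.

moss tulip poppy fir sage yew lily fern bay rose elm

The last element of post-order is the root; it splits in-order into left and right subtrees.
Root moss: left subtree has 7 nodes {fir, sage, poppy, lily, yew, tulip, fern}, right has 3 {elm, rose, bay}.
  Root tulip: left subtree has 5 nodes {fir, sage, poppy, lily, yew}, right has 1 {fern}.
    Root poppy: left subtree has 2 nodes {fir, sage}, right has 2 {lily, yew}.
      Root fir: left subtree has 0 nodes { }, right has 1 {sage}.
      Root yew: left subtree has 1 node {lily}, right has 0 { }.
  Root bay: left subtree has 2 nodes {elm, rose}, right has 0 { }.
    Root rose: left subtree has 1 node {elm}, right has 0 { }.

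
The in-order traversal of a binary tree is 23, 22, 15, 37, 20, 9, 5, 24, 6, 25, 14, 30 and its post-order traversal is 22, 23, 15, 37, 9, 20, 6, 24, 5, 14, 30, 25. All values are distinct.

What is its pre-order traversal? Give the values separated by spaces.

25 5 20 37 15 23 22 9 24 6 30 14

The last element of post-order is the root; it splits in-order into left and right subtrees.
Root 25: left subtree has 9 nodes {23, 22, 15, 37, 20, 9, 5, 24, 6}, right has 2 {14, 30}.
  Root 5: left subtree has 6 nodes {23, 22, 15, 37, 20, 9}, right has 2 {24, 6}.
    Root 20: left subtree has 4 nodes {23, 22, 15, 37}, right has 1 {9}.
      Root 37: left subtree has 3 nodes {23, 22, 15}, right has 0 { }.
        Root 15: left subtree has 2 nodes {23, 22}, right has 0 { }.
          Root 23: left subtree has 0 nodes { }, right has 1 {22}.
    Root 24: left subtree has 0 nodes { }, right has 1 {6}.
  Root 30: left subtree has 1 node {14}, right has 0 { }.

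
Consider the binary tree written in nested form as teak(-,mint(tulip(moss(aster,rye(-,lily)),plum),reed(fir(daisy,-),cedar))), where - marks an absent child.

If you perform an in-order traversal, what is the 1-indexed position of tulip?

In-order visits the left subtree, then the node, then the right subtree.
At teak: no left child.
Visit teak.
At teak: go right to mint.
  At mint: go left to tulip.
    At tulip: go left to moss.
      At moss: go left to aster.
        aster is a leaf — visit aster.
      Visit moss.
      At moss: go right to rye.
        At rye: no left child.
        Visit rye.
        At rye: go right to lily.
          lily is a leaf — visit lily.
    Visit tulip.
    At tulip: go right to plum.
      plum is a leaf — visit plum.
  Visit mint.
  At mint: go right to reed.
    At reed: go left to fir.
      At fir: go left to daisy.
        daisy is a leaf — visit daisy.
      Visit fir.
      At fir: no right child.
    Visit reed.
    At reed: go right to cedar.
      cedar is a leaf — visit cedar.
Full in-order sequence: teak, aster, moss, rye, lily, tulip, plum, mint, daisy, fir, reed, cedar.

6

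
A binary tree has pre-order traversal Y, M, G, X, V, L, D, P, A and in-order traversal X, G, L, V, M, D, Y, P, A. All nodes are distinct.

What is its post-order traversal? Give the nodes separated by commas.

The first element of pre-order is the root; it splits in-order into left and right subtrees.
Root Y: left subtree has 6 nodes {X, G, L, V, M, D}, right has 2 {P, A}.
  Root M: left subtree has 4 nodes {X, G, L, V}, right has 1 {D}.
    Root G: left subtree has 1 node {X}, right has 2 {L, V}.
      Root V: left subtree has 1 node {L}, right has 0 { }.
  Root P: left subtree has 0 nodes { }, right has 1 {A}.

X, L, V, G, D, M, A, P, Y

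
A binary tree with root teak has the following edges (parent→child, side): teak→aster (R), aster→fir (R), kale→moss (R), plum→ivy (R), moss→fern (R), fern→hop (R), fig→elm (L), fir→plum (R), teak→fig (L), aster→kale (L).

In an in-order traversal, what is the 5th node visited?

moss

In-order visits the left subtree, then the node, then the right subtree.
At teak: go left to fig.
  At fig: go left to elm.
    elm is a leaf — visit elm.
  Visit fig.
  At fig: no right child.
Visit teak.
At teak: go right to aster.
  At aster: go left to kale.
    At kale: no left child.
    Visit kale.
    At kale: go right to moss.
      At moss: no left child.
      Visit moss.
      At moss: go right to fern.
        At fern: no left child.
        Visit fern.
        At fern: go right to hop.
          hop is a leaf — visit hop.
  Visit aster.
  At aster: go right to fir.
    At fir: no left child.
    Visit fir.
    At fir: go right to plum.
      At plum: no left child.
      Visit plum.
      At plum: go right to ivy.
        ivy is a leaf — visit ivy.
Full in-order sequence: elm, fig, teak, kale, moss, fern, hop, aster, fir, plum, ivy.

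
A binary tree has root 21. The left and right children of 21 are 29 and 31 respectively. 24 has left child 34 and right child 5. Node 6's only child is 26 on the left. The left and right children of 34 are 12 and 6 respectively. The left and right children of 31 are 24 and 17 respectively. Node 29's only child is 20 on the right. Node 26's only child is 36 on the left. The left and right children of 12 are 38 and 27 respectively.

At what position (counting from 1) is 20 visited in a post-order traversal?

1

Post-order visits the left subtree, then the right subtree, then the node.
At 21: go left to 29.
  At 29: no left child.
  At 29: go right to 20.
    20 is a leaf — visit 20.
  Visit 29.
At 21: go right to 31.
  At 31: go left to 24.
    At 24: go left to 34.
      At 34: go left to 12.
        At 12: go left to 38.
          38 is a leaf — visit 38.
        At 12: go right to 27.
          27 is a leaf — visit 27.
        Visit 12.
      At 34: go right to 6.
        At 6: go left to 26.
          At 26: go left to 36.
            36 is a leaf — visit 36.
          At 26: no right child.
          Visit 26.
        At 6: no right child.
        Visit 6.
      Visit 34.
    At 24: go right to 5.
      5 is a leaf — visit 5.
    Visit 24.
  At 31: go right to 17.
    17 is a leaf — visit 17.
  Visit 31.
Visit 21.
Full post-order sequence: 20, 29, 38, 27, 12, 36, 26, 6, 34, 5, 24, 17, 31, 21.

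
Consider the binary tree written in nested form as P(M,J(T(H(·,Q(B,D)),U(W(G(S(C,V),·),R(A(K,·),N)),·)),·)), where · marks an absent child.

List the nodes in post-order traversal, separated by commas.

M, B, D, Q, H, C, V, S, G, K, A, N, R, W, U, T, J, P

Post-order visits the left subtree, then the right subtree, then the node.
At P: go left to M.
  M is a leaf — visit M.
At P: go right to J.
  At J: go left to T.
    At T: go left to H.
      At H: no left child.
      At H: go right to Q.
        At Q: go left to B.
          B is a leaf — visit B.
        At Q: go right to D.
          D is a leaf — visit D.
        Visit Q.
      Visit H.
    At T: go right to U.
      At U: go left to W.
        At W: go left to G.
          At G: go left to S.
            At S: go left to C.
              C is a leaf — visit C.
            At S: go right to V.
              V is a leaf — visit V.
            Visit S.
          At G: no right child.
          Visit G.
        At W: go right to R.
          At R: go left to A.
            At A: go left to K.
              K is a leaf — visit K.
            At A: no right child.
            Visit A.
          At R: go right to N.
            N is a leaf — visit N.
          Visit R.
        Visit W.
      At U: no right child.
      Visit U.
    Visit T.
  At J: no right child.
  Visit J.
Visit P.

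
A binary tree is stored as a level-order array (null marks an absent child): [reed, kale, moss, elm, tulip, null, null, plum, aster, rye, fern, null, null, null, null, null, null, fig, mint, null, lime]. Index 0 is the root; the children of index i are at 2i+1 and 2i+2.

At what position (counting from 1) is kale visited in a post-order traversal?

10

Post-order visits the left subtree, then the right subtree, then the node.
At reed: go left to kale.
  At kale: go left to elm.
    At elm: go left to plum.
      plum is a leaf — visit plum.
    At elm: go right to aster.
      At aster: go left to fig.
        fig is a leaf — visit fig.
      At aster: go right to mint.
        mint is a leaf — visit mint.
      Visit aster.
    Visit elm.
  At kale: go right to tulip.
    At tulip: go left to rye.
      At rye: no left child.
      At rye: go right to lime.
        lime is a leaf — visit lime.
      Visit rye.
    At tulip: go right to fern.
      fern is a leaf — visit fern.
    Visit tulip.
  Visit kale.
At reed: go right to moss.
  moss is a leaf — visit moss.
Visit reed.
Full post-order sequence: plum, fig, mint, aster, elm, lime, rye, fern, tulip, kale, moss, reed.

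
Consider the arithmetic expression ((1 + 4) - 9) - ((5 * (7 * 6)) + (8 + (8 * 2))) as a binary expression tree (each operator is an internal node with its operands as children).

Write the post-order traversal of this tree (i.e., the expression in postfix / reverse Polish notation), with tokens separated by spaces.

1 4 + 9 - 5 7 6 * * 8 8 2 * + + -

Post-order on an expression tree gives postfix notation: for each operator, emit left operand, right operand, then the operator.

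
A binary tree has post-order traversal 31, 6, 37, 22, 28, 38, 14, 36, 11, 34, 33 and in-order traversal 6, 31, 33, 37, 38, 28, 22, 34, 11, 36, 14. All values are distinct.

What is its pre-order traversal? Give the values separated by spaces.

33 6 31 34 38 37 28 22 11 36 14

The last element of post-order is the root; it splits in-order into left and right subtrees.
Root 33: left subtree has 2 nodes {6, 31}, right has 8 {37, 38, 28, 22, 34, 11, 36, 14}.
  Root 6: left subtree has 0 nodes { }, right has 1 {31}.
  Root 34: left subtree has 4 nodes {37, 38, 28, 22}, right has 3 {11, 36, 14}.
    Root 38: left subtree has 1 node {37}, right has 2 {28, 22}.
      Root 28: left subtree has 0 nodes { }, right has 1 {22}.
    Root 11: left subtree has 0 nodes { }, right has 2 {36, 14}.
      Root 36: left subtree has 0 nodes { }, right has 1 {14}.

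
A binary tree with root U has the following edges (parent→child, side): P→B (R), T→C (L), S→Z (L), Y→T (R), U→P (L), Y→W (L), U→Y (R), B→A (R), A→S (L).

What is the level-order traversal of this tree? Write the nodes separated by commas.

U, P, Y, B, W, T, A, C, S, Z

Level-order visits nodes level by level from the root, left to right within each level.
Level 0: U
Level 1: P, Y
Level 2: B, W, T
Level 3: A, C
Level 4: S
Level 5: Z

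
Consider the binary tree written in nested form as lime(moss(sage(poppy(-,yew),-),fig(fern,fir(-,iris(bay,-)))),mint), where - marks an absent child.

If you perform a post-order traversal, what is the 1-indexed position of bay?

5

Post-order visits the left subtree, then the right subtree, then the node.
At lime: go left to moss.
  At moss: go left to sage.
    At sage: go left to poppy.
      At poppy: no left child.
      At poppy: go right to yew.
        yew is a leaf — visit yew.
      Visit poppy.
    At sage: no right child.
    Visit sage.
  At moss: go right to fig.
    At fig: go left to fern.
      fern is a leaf — visit fern.
    At fig: go right to fir.
      At fir: no left child.
      At fir: go right to iris.
        At iris: go left to bay.
          bay is a leaf — visit bay.
        At iris: no right child.
        Visit iris.
      Visit fir.
    Visit fig.
  Visit moss.
At lime: go right to mint.
  mint is a leaf — visit mint.
Visit lime.
Full post-order sequence: yew, poppy, sage, fern, bay, iris, fir, fig, moss, mint, lime.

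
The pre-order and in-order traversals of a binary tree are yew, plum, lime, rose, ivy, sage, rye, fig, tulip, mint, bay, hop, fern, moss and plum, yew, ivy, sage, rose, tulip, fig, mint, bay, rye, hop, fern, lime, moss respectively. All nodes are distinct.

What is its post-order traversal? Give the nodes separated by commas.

plum, sage, ivy, tulip, bay, mint, fig, fern, hop, rye, rose, moss, lime, yew

The first element of pre-order is the root; it splits in-order into left and right subtrees.
Root yew: left subtree has 1 node {plum}, right has 12 {ivy, sage, rose, tulip, fig, mint, bay, rye, hop, fern, lime, moss}.
  Root lime: left subtree has 10 nodes {ivy, sage, rose, tulip, fig, mint, bay, rye, hop, fern}, right has 1 {moss}.
    Root rose: left subtree has 2 nodes {ivy, sage}, right has 7 {tulip, fig, mint, bay, rye, hop, fern}.
      Root ivy: left subtree has 0 nodes { }, right has 1 {sage}.
      Root rye: left subtree has 4 nodes {tulip, fig, mint, bay}, right has 2 {hop, fern}.
        Root fig: left subtree has 1 node {tulip}, right has 2 {mint, bay}.
          Root mint: left subtree has 0 nodes { }, right has 1 {bay}.
        Root hop: left subtree has 0 nodes { }, right has 1 {fern}.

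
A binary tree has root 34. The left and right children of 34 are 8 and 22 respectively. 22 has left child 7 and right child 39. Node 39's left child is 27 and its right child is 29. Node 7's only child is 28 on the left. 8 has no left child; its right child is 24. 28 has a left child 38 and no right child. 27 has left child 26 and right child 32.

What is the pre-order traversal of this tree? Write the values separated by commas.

Pre-order visits the node, then its left subtree, then its right subtree.
Visit 34.
At 34: go left to 8.
  Visit 8.
  At 8: no left child.
  At 8: go right to 24.
    24 is a leaf — visit 24.
At 34: go right to 22.
  Visit 22.
  At 22: go left to 7.
    Visit 7.
    At 7: go left to 28.
      Visit 28.
      At 28: go left to 38.
        38 is a leaf — visit 38.
      At 28: no right child.
    At 7: no right child.
  At 22: go right to 39.
    Visit 39.
    At 39: go left to 27.
      Visit 27.
      At 27: go left to 26.
        26 is a leaf — visit 26.
      At 27: go right to 32.
        32 is a leaf — visit 32.
    At 39: go right to 29.
      29 is a leaf — visit 29.

34, 8, 24, 22, 7, 28, 38, 39, 27, 26, 32, 29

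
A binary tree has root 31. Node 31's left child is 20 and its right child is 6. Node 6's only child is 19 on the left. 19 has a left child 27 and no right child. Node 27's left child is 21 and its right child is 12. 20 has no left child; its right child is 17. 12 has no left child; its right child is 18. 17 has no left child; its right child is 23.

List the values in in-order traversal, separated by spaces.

In-order visits the left subtree, then the node, then the right subtree.
At 31: go left to 20.
  At 20: no left child.
  Visit 20.
  At 20: go right to 17.
    At 17: no left child.
    Visit 17.
    At 17: go right to 23.
      23 is a leaf — visit 23.
Visit 31.
At 31: go right to 6.
  At 6: go left to 19.
    At 19: go left to 27.
      At 27: go left to 21.
        21 is a leaf — visit 21.
      Visit 27.
      At 27: go right to 12.
        At 12: no left child.
        Visit 12.
        At 12: go right to 18.
          18 is a leaf — visit 18.
    Visit 19.
    At 19: no right child.
  Visit 6.
  At 6: no right child.

20 17 23 31 21 27 12 18 19 6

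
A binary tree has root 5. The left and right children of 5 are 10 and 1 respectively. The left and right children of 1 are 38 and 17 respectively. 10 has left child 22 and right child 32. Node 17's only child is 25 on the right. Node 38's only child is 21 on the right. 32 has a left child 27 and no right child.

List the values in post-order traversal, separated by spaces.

Post-order visits the left subtree, then the right subtree, then the node.
At 5: go left to 10.
  At 10: go left to 22.
    22 is a leaf — visit 22.
  At 10: go right to 32.
    At 32: go left to 27.
      27 is a leaf — visit 27.
    At 32: no right child.
    Visit 32.
  Visit 10.
At 5: go right to 1.
  At 1: go left to 38.
    At 38: no left child.
    At 38: go right to 21.
      21 is a leaf — visit 21.
    Visit 38.
  At 1: go right to 17.
    At 17: no left child.
    At 17: go right to 25.
      25 is a leaf — visit 25.
    Visit 17.
  Visit 1.
Visit 5.

22 27 32 10 21 38 25 17 1 5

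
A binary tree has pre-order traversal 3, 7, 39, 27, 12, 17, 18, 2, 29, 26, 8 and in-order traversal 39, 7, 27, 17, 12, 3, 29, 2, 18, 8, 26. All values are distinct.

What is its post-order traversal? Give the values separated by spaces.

39 17 12 27 7 29 2 8 26 18 3

The first element of pre-order is the root; it splits in-order into left and right subtrees.
Root 3: left subtree has 5 nodes {39, 7, 27, 17, 12}, right has 5 {29, 2, 18, 8, 26}.
  Root 7: left subtree has 1 node {39}, right has 3 {27, 17, 12}.
    Root 27: left subtree has 0 nodes { }, right has 2 {17, 12}.
      Root 12: left subtree has 1 node {17}, right has 0 { }.
  Root 18: left subtree has 2 nodes {29, 2}, right has 2 {8, 26}.
    Root 2: left subtree has 1 node {29}, right has 0 { }.
    Root 26: left subtree has 1 node {8}, right has 0 { }.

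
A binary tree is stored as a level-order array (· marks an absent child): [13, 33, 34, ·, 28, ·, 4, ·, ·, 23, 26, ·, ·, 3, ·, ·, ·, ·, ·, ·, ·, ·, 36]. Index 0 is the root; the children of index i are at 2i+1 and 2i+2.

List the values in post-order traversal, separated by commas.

Post-order visits the left subtree, then the right subtree, then the node.
At 13: go left to 33.
  At 33: no left child.
  At 33: go right to 28.
    At 28: go left to 23.
      23 is a leaf — visit 23.
    At 28: go right to 26.
      At 26: no left child.
      At 26: go right to 36.
        36 is a leaf — visit 36.
      Visit 26.
    Visit 28.
  Visit 33.
At 13: go right to 34.
  At 34: no left child.
  At 34: go right to 4.
    At 4: go left to 3.
      3 is a leaf — visit 3.
    At 4: no right child.
    Visit 4.
  Visit 34.
Visit 13.

23, 36, 26, 28, 33, 3, 4, 34, 13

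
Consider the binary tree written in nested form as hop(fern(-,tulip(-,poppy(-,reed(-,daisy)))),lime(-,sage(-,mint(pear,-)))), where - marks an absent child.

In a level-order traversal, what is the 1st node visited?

Level-order visits nodes level by level from the root, left to right within each level.
Level 0: hop
Level 1: fern, lime
Level 2: tulip, sage
Level 3: poppy, mint
Level 4: reed, pear
Level 5: daisy
Full level-order sequence: hop, fern, lime, tulip, sage, poppy, mint, reed, pear, daisy.

hop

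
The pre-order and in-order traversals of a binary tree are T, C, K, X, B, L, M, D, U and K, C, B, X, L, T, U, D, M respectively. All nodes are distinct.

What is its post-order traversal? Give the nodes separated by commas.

K, B, L, X, C, U, D, M, T

The first element of pre-order is the root; it splits in-order into left and right subtrees.
Root T: left subtree has 5 nodes {K, C, B, X, L}, right has 3 {U, D, M}.
  Root C: left subtree has 1 node {K}, right has 3 {B, X, L}.
    Root X: left subtree has 1 node {B}, right has 1 {L}.
  Root M: left subtree has 2 nodes {U, D}, right has 0 { }.
    Root D: left subtree has 1 node {U}, right has 0 { }.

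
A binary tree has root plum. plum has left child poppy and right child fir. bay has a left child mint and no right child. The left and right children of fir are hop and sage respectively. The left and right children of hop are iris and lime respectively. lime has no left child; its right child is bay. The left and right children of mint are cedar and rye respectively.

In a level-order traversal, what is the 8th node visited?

Level-order visits nodes level by level from the root, left to right within each level.
Level 0: plum
Level 1: poppy, fir
Level 2: hop, sage
Level 3: iris, lime
Level 4: bay
Level 5: mint
Level 6: cedar, rye
Full level-order sequence: plum, poppy, fir, hop, sage, iris, lime, bay, mint, cedar, rye.

bay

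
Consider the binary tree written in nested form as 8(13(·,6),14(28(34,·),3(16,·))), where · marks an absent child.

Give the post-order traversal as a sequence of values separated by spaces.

6 13 34 28 16 3 14 8

Post-order visits the left subtree, then the right subtree, then the node.
At 8: go left to 13.
  At 13: no left child.
  At 13: go right to 6.
    6 is a leaf — visit 6.
  Visit 13.
At 8: go right to 14.
  At 14: go left to 28.
    At 28: go left to 34.
      34 is a leaf — visit 34.
    At 28: no right child.
    Visit 28.
  At 14: go right to 3.
    At 3: go left to 16.
      16 is a leaf — visit 16.
    At 3: no right child.
    Visit 3.
  Visit 14.
Visit 8.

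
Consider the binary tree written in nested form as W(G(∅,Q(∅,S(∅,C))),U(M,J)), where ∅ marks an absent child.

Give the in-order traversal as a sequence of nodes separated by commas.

G, Q, S, C, W, M, U, J

In-order visits the left subtree, then the node, then the right subtree.
At W: go left to G.
  At G: no left child.
  Visit G.
  At G: go right to Q.
    At Q: no left child.
    Visit Q.
    At Q: go right to S.
      At S: no left child.
      Visit S.
      At S: go right to C.
        C is a leaf — visit C.
Visit W.
At W: go right to U.
  At U: go left to M.
    M is a leaf — visit M.
  Visit U.
  At U: go right to J.
    J is a leaf — visit J.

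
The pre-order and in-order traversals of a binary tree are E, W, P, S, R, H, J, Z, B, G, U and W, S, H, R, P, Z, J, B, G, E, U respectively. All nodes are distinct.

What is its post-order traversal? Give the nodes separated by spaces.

H R S Z G B J P W U E

The first element of pre-order is the root; it splits in-order into left and right subtrees.
Root E: left subtree has 9 nodes {W, S, H, R, P, Z, J, B, G}, right has 1 {U}.
  Root W: left subtree has 0 nodes { }, right has 8 {S, H, R, P, Z, J, B, G}.
    Root P: left subtree has 3 nodes {S, H, R}, right has 4 {Z, J, B, G}.
      Root S: left subtree has 0 nodes { }, right has 2 {H, R}.
        Root R: left subtree has 1 node {H}, right has 0 { }.
      Root J: left subtree has 1 node {Z}, right has 2 {B, G}.
        Root B: left subtree has 0 nodes { }, right has 1 {G}.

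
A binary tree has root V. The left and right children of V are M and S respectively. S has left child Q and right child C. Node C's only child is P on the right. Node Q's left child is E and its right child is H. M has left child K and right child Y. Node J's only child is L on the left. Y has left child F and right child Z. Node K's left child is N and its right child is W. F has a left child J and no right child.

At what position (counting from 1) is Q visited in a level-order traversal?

6

Level-order visits nodes level by level from the root, left to right within each level.
Level 0: V
Level 1: M, S
Level 2: K, Y, Q, C
Level 3: N, W, F, Z, E, H, P
Level 4: J
Level 5: L
Full level-order sequence: V, M, S, K, Y, Q, C, N, W, F, Z, E, H, P, J, L.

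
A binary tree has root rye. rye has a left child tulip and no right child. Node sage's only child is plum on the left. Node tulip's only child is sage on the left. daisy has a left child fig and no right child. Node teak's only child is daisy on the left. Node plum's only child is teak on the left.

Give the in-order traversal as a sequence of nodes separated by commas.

In-order visits the left subtree, then the node, then the right subtree.
At rye: go left to tulip.
  At tulip: go left to sage.
    At sage: go left to plum.
      At plum: go left to teak.
        At teak: go left to daisy.
          At daisy: go left to fig.
            fig is a leaf — visit fig.
          Visit daisy.
          At daisy: no right child.
        Visit teak.
        At teak: no right child.
      Visit plum.
      At plum: no right child.
    Visit sage.
    At sage: no right child.
  Visit tulip.
  At tulip: no right child.
Visit rye.
At rye: no right child.

fig, daisy, teak, plum, sage, tulip, rye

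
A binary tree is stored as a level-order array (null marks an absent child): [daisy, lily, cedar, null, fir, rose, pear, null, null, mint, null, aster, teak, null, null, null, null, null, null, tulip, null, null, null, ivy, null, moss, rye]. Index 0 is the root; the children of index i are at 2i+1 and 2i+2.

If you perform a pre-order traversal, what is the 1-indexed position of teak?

Pre-order visits the node, then its left subtree, then its right subtree.
Visit daisy.
At daisy: go left to lily.
  Visit lily.
  At lily: no left child.
  At lily: go right to fir.
    Visit fir.
    At fir: go left to mint.
      Visit mint.
      At mint: go left to tulip.
        tulip is a leaf — visit tulip.
      At mint: no right child.
    At fir: no right child.
At daisy: go right to cedar.
  Visit cedar.
  At cedar: go left to rose.
    Visit rose.
    At rose: go left to aster.
      Visit aster.
      At aster: go left to ivy.
        ivy is a leaf — visit ivy.
      At aster: no right child.
    At rose: go right to teak.
      Visit teak.
      At teak: go left to moss.
        moss is a leaf — visit moss.
      At teak: go right to rye.
        rye is a leaf — visit rye.
  At cedar: go right to pear.
    pear is a leaf — visit pear.
Full pre-order sequence: daisy, lily, fir, mint, tulip, cedar, rose, aster, ivy, teak, moss, rye, pear.

10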